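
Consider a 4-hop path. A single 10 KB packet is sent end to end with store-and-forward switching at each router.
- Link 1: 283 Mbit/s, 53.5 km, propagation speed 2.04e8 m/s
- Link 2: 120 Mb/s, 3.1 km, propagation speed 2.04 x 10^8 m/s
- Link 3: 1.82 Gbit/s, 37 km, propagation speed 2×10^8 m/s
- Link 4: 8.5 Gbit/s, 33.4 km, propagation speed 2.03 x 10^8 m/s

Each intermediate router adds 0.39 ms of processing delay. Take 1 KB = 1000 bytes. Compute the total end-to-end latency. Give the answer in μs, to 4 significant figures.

2800 μs

L = 80000 bits.
Transmission delays (L/R per hop): 282.686, 666.667, 43.956, 9.41176 μs; sum = 1002.72 μs.
Propagation delays (d/s per hop): 262.255, 15.1961, 185, 164.532 μs; sum = 626.983 μs.
Processing at 3 router(s): 3 × 0.39 ms = 1170 μs.
End-to-end = 2800 μs.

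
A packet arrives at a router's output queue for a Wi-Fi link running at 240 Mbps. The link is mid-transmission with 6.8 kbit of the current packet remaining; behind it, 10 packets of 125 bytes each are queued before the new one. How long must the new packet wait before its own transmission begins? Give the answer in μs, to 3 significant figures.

70.0 μs

Each queued packet: L/R = 1000/240000000 = 4.16667 μs.
10 queued → 41.6667 μs.
Plus remaining 6800 bits of current packet: 28.3333 μs.
Queuing delay = 70.0 μs.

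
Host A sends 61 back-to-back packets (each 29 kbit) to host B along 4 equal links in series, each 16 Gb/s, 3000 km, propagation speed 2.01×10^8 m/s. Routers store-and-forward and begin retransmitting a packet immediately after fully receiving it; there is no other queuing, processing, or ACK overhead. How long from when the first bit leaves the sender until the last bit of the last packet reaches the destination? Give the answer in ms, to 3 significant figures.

59.8 ms

Per-hop transmission t_tx = L/R = 29000/16000000000 = 0.0018125 ms.
Per-hop propagation t_prop = 3000000/2.01e+08 = 14.9254 ms.
Pipeline fill: first packet needs 4·t_tx to clear all hops; remaining 60 packets each add one t_tx.
Total = (4+61-1)·t_tx + 4·t_prop = 64·0.0018125 + 4·14.9254 = 59.8 ms.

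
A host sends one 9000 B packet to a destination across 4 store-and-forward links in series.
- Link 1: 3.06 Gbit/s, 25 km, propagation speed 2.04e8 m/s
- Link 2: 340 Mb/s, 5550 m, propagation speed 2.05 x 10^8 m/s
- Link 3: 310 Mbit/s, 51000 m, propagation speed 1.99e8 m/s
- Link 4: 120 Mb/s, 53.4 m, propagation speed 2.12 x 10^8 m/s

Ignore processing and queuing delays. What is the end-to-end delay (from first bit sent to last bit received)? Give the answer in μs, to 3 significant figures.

1470 μs

L = 9000 × 8 = 72000 bits.
Transmission delays (L/R per hop): 23.5294, 211.765, 232.258, 600 μs; sum = 1067.55 μs.
Propagation delays (d/s per hop): 122.549, 27.0732, 256.281, 0.251887 μs; sum = 406.155 μs.
End-to-end = 1470 μs.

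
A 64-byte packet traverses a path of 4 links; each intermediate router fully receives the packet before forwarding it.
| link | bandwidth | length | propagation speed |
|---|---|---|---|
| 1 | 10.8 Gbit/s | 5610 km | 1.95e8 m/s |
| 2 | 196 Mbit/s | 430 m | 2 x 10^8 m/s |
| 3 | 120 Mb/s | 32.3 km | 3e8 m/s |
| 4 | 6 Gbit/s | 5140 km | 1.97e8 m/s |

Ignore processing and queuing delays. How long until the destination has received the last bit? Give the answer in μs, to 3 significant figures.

L = 64 × 8 = 512 bits.
Transmission delays (L/R per hop): 0.0474074, 2.61224, 4.26667, 0.0853333 μs; sum = 7.01165 μs.
Propagation delays (d/s per hop): 28769.2, 2.15, 107.667, 26091.4 μs; sum = 54970.4 μs.
End-to-end = 55000 μs.

55000 μs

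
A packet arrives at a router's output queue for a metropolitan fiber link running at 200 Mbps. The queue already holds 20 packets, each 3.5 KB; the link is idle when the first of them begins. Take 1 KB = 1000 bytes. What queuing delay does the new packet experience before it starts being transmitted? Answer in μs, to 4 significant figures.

Each queued packet: L/R = 28000/200000000 = 140 μs.
20 queued → 2800 μs.
Queuing delay = 2800 μs.

2800 μs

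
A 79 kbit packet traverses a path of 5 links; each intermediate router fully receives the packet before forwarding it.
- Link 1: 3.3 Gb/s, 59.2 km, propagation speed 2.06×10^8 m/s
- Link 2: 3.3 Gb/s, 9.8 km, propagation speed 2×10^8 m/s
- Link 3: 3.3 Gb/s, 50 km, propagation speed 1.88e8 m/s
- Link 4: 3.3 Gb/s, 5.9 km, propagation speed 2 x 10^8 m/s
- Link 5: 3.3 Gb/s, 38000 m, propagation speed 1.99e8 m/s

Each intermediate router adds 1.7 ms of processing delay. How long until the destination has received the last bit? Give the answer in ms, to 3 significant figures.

7.74 ms

L = 79000 bits.
Transmission delay per hop = L/R = 79000/3300000000 = 0.0239394 ms; 5 hops → 0.119697 ms.
Propagation delays (d/s per hop): 0.287379, 0.049, 0.265957, 0.0295, 0.190955 ms; sum = 0.822791 ms.
Processing at 4 router(s): 4 × 1.7 ms = 6.8 ms.
End-to-end = 7.74 ms.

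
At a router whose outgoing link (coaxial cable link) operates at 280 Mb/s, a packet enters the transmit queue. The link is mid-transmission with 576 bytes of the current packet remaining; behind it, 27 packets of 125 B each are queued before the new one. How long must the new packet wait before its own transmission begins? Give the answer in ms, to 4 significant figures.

Each queued packet: L/R = 1000/280000000 = 0.00357143 ms.
27 queued → 0.0964286 ms.
Plus remaining 4608 bits of current packet: 0.0164571 ms.
Queuing delay = 0.1129 ms.

0.1129 ms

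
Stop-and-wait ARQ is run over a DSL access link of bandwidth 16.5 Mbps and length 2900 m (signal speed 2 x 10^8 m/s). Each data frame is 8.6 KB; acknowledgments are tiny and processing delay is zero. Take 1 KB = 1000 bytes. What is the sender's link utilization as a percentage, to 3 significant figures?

99.3 %

t_tx = L/R = 68800/16500000 = 0.0041697 s.
t_prop = 2900/200000000 = 1.45e-05 s; RTT = 2.9e-05 s.
Cycle = t_tx + RTT = 0.0041987 s.
Utilization = t_tx / cycle = 0.0041697/0.0041987 = 99.3 %.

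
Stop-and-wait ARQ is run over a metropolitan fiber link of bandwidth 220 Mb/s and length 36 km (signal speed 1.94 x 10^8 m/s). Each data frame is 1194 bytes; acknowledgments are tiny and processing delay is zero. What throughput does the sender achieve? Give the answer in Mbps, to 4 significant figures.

23.04 Mbps

t_tx = L/R = 9552/220000000 = 4.34182e-05 s.
t_prop = 36000/194000000 = 0.000185567 s; RTT = 0.000371134 s.
Cycle = t_tx + RTT = 0.000414552 s.
Throughput = L / cycle = 9552 / 0.000414552 = 23.04 Mbps.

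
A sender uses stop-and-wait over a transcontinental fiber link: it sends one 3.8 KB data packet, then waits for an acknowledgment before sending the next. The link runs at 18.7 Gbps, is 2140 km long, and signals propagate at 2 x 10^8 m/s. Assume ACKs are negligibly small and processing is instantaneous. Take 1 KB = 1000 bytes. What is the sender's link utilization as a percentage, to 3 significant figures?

0.00760 %

t_tx = L/R = 30400/18700000000 = 1.62567e-06 s.
t_prop = 2140000/200000000 = 0.0107 s; RTT = 0.0214 s.
Cycle = t_tx + RTT = 0.0214016 s.
Utilization = t_tx / cycle = 1.62567e-06/0.0214016 = 0.00760 %.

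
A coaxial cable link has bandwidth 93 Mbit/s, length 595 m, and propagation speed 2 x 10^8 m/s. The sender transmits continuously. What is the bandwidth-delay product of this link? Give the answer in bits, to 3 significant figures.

Propagation delay = 595 / 200000000 = 2.975e-06 s.
BDP = R × t_prop = 93000000 × 2.975e-06 = 276.675 bits.

277 bits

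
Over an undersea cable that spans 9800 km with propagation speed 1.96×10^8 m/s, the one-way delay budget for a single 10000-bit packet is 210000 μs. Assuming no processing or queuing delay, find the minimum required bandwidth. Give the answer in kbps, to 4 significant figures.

Propagation delay = 9800000 / 196000000 = 50000 μs.
Transmission budget = 210000 − 50000 = 160000 μs.
R ≥ L / t_tx = 10000 bits / 0.16 s = 62.50 kbps.

62.50 kbps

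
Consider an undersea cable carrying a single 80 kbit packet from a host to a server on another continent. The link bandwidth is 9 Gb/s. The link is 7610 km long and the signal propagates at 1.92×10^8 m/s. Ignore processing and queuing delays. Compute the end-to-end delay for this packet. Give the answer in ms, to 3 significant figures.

L = 80000 bits.
Transmission delay = L/R = 80000 / 9000000000 = 0.00888889 ms.
Propagation delay = d/s = 7610000 m / 192000000 m/s = 39.6354 ms.
Total = 39.6 ms.

39.6 ms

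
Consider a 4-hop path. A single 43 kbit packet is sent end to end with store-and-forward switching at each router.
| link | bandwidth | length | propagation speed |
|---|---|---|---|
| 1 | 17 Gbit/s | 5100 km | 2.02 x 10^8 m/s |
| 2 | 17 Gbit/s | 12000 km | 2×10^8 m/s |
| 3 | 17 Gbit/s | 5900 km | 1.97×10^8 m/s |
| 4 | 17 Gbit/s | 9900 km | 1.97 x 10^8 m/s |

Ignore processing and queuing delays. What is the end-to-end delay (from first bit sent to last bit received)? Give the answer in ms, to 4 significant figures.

L = 43000 bits.
Transmission delay per hop = L/R = 43000/17000000000 = 0.00252941 ms; 4 hops → 0.0101176 ms.
Propagation delays (d/s per hop): 25.2475, 60, 29.9492, 50.2538 ms; sum = 165.451 ms.
End-to-end = 165.5 ms.

165.5 ms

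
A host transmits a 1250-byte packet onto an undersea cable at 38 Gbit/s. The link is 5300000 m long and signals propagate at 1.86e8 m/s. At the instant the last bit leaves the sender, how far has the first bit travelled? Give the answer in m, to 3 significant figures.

48.9 m

t_tx = L/R = 10000/38000000000 = 2.63158e-07 s.
Distance = s × t_tx = 186000000 × 2.63158e-07 = 48.9 m.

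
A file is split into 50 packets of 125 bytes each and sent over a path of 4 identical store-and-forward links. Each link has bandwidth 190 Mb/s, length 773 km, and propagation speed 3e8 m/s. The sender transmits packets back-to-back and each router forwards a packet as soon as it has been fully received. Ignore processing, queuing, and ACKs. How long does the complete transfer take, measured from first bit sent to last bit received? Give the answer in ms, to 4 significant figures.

10.59 ms

Per-hop transmission t_tx = L/R = 1000/190000000 = 0.00526316 ms.
Per-hop propagation t_prop = 773000/300000000 = 2.57667 ms.
Pipeline fill: first packet needs 4·t_tx to clear all hops; remaining 49 packets each add one t_tx.
Total = (4+50-1)·t_tx + 4·t_prop = 53·0.00526316 + 4·2.57667 = 10.59 ms.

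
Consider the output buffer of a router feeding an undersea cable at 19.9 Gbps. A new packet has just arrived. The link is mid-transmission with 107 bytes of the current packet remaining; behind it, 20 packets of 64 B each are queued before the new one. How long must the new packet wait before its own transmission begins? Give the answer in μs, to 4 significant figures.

Each queued packet: L/R = 512/19900000000 = 0.0257286 μs.
20 queued → 0.514573 μs.
Plus remaining 856 bits of current packet: 0.0430151 μs.
Queuing delay = 0.5576 μs.

0.5576 μs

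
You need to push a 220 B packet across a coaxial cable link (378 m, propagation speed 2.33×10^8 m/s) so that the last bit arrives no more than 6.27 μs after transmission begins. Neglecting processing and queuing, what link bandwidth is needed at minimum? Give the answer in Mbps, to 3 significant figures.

L = 1760 bits.
Propagation delay = 378 / 233000000 = 1.62232 μs.
Transmission budget = 6.27 − 1.62232 = 4.64768 μs.
R ≥ L / t_tx = 1760 bits / 4.64768e-06 s = 379 Mbps.

379 Mbps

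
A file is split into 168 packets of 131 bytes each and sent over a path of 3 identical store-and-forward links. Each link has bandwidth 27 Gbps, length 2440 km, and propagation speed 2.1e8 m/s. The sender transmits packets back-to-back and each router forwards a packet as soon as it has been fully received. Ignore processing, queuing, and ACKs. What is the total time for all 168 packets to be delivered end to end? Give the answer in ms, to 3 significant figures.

Per-hop transmission t_tx = L/R = 1048/27000000000 = 3.88148e-05 ms.
Per-hop propagation t_prop = 2440000/210000000 = 11.619 ms.
Pipeline fill: first packet needs 3·t_tx to clear all hops; remaining 167 packets each add one t_tx.
Total = (3+168-1)·t_tx + 3·t_prop = 170·3.88148e-05 + 3·11.619 = 34.9 ms.

34.9 ms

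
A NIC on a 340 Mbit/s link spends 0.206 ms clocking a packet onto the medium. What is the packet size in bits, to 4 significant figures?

L = R × t_tx = 340000000 b/s × 0.000206 s = 70040 bits.

70040 bits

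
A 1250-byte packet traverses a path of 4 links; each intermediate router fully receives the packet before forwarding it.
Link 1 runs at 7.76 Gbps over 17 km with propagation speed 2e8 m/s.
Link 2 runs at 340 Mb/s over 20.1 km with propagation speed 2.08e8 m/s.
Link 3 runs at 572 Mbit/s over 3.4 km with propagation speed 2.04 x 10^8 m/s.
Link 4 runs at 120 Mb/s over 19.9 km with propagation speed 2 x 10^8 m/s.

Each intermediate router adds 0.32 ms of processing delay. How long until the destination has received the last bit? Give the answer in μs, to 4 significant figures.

L = 1250 × 8 = 10000 bits.
Transmission delays (L/R per hop): 1.28866, 29.4118, 17.4825, 83.3333 μs; sum = 131.516 μs.
Propagation delays (d/s per hop): 85, 96.6346, 16.6667, 99.5 μs; sum = 297.801 μs.
Processing at 3 router(s): 3 × 0.32 ms = 960 μs.
End-to-end = 1389 μs.

1389 μs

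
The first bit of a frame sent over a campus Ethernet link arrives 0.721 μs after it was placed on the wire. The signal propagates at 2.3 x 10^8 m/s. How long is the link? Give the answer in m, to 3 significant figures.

166 m

d = s × t_prop = 2.3e+08 × 7.21e-07 = 166 m.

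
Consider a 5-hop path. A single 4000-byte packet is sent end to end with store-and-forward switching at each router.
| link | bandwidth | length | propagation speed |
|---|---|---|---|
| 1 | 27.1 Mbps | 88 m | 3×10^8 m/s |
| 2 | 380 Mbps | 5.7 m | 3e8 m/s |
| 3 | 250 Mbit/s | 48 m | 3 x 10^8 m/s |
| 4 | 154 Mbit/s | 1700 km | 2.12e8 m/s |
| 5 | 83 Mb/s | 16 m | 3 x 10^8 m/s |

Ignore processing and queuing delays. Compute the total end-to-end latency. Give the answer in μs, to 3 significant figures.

10000 μs

L = 4000 × 8 = 32000 bits.
Transmission delays (L/R per hop): 1180.81, 84.2105, 128, 207.792, 385.542 μs; sum = 1986.36 μs.
Propagation delays (d/s per hop): 0.293333, 0.019, 0.16, 8018.87, 0.0533333 μs; sum = 8019.39 μs.
End-to-end = 10000 μs.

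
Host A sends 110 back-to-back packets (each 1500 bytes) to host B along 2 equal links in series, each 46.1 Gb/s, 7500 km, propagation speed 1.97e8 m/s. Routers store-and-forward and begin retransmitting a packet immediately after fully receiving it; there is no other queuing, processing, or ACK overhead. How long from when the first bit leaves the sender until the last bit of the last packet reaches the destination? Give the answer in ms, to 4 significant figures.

Per-hop transmission t_tx = L/R = 12000/46100000000 = 0.000260304 ms.
Per-hop propagation t_prop = 7500000/197000000 = 38.0711 ms.
Pipeline fill: first packet needs 2·t_tx to clear all hops; remaining 109 packets each add one t_tx.
Total = (2+110-1)·t_tx + 2·t_prop = 111·0.000260304 + 2·38.0711 = 76.17 ms.

76.17 ms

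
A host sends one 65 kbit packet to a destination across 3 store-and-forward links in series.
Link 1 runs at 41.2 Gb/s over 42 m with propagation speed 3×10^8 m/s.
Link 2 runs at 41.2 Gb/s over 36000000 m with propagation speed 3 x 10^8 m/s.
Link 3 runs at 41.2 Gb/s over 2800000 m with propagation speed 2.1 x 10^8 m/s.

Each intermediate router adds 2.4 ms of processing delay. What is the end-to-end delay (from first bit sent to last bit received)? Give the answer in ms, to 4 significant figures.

138.1 ms

L = 65000 bits.
Transmission delay per hop = L/R = 65000/41200000000 = 0.00157767 ms; 3 hops → 0.00473301 ms.
Propagation delays (d/s per hop): 0.00014, 120, 13.3333 ms; sum = 133.333 ms.
Processing at 2 router(s): 2 × 2.4 ms = 4.8 ms.
End-to-end = 138.1 ms.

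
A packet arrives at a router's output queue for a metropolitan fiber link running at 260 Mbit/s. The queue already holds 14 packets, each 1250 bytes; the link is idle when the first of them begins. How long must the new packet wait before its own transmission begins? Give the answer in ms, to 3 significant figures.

Each queued packet: L/R = 10000/260000000 = 0.0384615 ms.
14 queued → 0.538462 ms.
Queuing delay = 0.538 ms.

0.538 ms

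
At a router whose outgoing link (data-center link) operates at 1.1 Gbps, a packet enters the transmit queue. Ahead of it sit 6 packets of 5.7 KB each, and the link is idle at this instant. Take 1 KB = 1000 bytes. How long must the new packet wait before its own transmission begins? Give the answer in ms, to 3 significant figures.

Each queued packet: L/R = 45600/1100000000 = 0.0414545 ms.
6 queued → 0.248727 ms.
Queuing delay = 0.249 ms.

0.249 ms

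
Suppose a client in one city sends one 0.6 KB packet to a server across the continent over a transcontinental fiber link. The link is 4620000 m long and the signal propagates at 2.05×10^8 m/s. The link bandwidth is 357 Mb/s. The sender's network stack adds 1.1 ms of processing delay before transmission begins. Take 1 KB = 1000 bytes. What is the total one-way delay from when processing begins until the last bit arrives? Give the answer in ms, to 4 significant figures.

23.65 ms

L = 4800 bits.
Transmission delay = L/R = 4800 / 357000000 = 0.0134454 ms.
Propagation delay = d/s = 4620000 m / 2.05e+08 m/s = 22.5366 ms.
Plus processing delay 1.1 ms = 1.1 ms.
Total = 23.65 ms.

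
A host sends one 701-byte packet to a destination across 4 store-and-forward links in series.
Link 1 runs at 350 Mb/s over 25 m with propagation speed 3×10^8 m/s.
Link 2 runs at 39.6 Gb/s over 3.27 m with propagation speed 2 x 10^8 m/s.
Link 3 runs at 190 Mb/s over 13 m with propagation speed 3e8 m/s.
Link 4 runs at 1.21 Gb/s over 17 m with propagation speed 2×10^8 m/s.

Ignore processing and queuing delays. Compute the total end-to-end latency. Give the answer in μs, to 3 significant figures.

50.5 μs

L = 701 × 8 = 5608 bits.
Transmission delays (L/R per hop): 16.0229, 0.141616, 29.5158, 4.63471 μs; sum = 50.315 μs.
Propagation delays (d/s per hop): 0.0833333, 0.01635, 0.0433333, 0.085 μs; sum = 0.228017 μs.
End-to-end = 50.5 μs.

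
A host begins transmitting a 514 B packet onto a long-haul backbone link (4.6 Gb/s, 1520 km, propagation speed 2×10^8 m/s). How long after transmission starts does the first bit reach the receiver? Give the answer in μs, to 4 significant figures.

7600 μs

First bit experiences only propagation delay: d/s = 1520000/200000000 = 7600 μs.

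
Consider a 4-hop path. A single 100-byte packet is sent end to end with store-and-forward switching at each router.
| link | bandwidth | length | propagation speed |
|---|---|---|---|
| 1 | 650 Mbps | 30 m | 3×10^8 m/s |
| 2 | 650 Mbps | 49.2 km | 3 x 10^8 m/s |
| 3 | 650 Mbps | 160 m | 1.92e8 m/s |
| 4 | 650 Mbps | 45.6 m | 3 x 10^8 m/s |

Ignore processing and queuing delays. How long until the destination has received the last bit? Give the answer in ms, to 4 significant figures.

L = 100 × 8 = 800 bits.
Transmission delay per hop = L/R = 800/650000000 = 0.00123077 ms; 4 hops → 0.00492308 ms.
Propagation delays (d/s per hop): 0.0001, 0.164, 0.000833333, 0.000152 ms; sum = 0.165085 ms.
End-to-end = 0.1700 ms.

0.1700 ms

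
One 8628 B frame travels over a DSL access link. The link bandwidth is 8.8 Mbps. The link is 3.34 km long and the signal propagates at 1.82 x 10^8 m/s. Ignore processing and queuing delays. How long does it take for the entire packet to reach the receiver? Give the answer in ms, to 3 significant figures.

L = 8628 × 8 = 69024 bits.
Transmission delay = L/R = 69024 / 8800000 = 7.84364 ms.
Propagation delay = d/s = 3340 m / 182000000 m/s = 0.0183516 ms.
Total = 7.86 ms.

7.86 ms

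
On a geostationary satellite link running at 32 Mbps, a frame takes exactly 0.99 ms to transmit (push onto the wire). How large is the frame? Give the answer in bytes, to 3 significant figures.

L = R × t_tx = 32000000 b/s × 0.00099 s = 31680 bits.
In bytes: 31680 / 8 = 3960 bytes.

3960 bytes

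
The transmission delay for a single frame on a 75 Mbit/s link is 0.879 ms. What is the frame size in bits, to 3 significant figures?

65900 bits

L = R × t_tx = 75000000 b/s × 0.000879 s = 65925 bits.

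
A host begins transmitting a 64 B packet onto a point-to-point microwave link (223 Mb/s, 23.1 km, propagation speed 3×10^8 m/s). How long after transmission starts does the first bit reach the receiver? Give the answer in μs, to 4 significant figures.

77.00 μs

First bit experiences only propagation delay: d/s = 23100/300000000 = 77.00 μs.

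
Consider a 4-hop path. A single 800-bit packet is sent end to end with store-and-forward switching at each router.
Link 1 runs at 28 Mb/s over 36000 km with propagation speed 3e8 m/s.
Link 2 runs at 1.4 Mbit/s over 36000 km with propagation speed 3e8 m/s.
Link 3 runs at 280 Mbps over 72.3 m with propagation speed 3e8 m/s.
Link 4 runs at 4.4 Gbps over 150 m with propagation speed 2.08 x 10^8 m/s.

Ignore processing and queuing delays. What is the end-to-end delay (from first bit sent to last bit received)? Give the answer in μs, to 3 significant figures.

241000 μs

Transmission delays (L/R per hop): 28.5714, 571.429, 2.85714, 0.181818 μs; sum = 603.039 μs.
Propagation delays (d/s per hop): 120000, 120000, 0.241, 0.721154 μs; sum = 240001 μs.
End-to-end = 241000 μs.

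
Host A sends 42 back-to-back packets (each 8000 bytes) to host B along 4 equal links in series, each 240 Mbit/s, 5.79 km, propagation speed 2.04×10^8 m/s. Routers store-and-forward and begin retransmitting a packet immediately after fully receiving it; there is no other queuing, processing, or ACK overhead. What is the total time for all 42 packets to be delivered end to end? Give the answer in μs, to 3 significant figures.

12100 μs

Per-hop transmission t_tx = L/R = 64000/240000000 = 266.667 μs.
Per-hop propagation t_prop = 5790/204000000 = 28.3824 μs.
Pipeline fill: first packet needs 4·t_tx to clear all hops; remaining 41 packets each add one t_tx.
Total = (4+42-1)·t_tx + 4·t_prop = 45·266.667 + 4·28.3824 = 12100 μs.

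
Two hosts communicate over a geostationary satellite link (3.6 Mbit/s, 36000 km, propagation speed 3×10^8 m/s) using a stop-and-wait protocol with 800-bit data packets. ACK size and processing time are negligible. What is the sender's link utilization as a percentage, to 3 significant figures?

t_tx = L/R = 800/3600000 = 0.000222222 s.
t_prop = 36000000/300000000 = 0.12 s; RTT = 0.24 s.
Cycle = t_tx + RTT = 0.240222 s.
Utilization = t_tx / cycle = 0.000222222/0.240222 = 0.0925 %.

0.0925 %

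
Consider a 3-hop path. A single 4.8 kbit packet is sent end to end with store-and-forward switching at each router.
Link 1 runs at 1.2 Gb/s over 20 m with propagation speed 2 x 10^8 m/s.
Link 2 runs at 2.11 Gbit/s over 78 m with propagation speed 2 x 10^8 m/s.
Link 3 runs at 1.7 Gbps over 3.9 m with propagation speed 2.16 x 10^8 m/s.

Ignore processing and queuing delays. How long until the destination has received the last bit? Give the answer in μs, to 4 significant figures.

9.606 μs

L = 4800 bits.
Transmission delays (L/R per hop): 4, 2.27488, 2.82353 μs; sum = 9.09841 μs.
Propagation delays (d/s per hop): 0.1, 0.39, 0.0180556 μs; sum = 0.508056 μs.
End-to-end = 9.606 μs.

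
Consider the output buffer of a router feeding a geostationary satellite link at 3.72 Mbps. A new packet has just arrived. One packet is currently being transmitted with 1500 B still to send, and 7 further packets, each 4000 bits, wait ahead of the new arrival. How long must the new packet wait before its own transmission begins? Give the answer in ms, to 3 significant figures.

10.8 ms

Each queued packet: L/R = 4000/3720000 = 1.07527 ms.
7 queued → 7.52688 ms.
Plus remaining 12000 bits of current packet: 3.22581 ms.
Queuing delay = 10.8 ms.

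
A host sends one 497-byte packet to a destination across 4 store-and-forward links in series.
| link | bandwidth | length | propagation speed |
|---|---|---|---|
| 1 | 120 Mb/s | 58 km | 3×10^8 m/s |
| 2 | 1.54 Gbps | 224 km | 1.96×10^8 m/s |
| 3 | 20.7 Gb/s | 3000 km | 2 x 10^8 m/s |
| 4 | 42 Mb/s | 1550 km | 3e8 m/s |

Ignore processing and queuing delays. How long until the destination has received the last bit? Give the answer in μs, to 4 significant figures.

21630 μs

L = 497 × 8 = 3976 bits.
Transmission delays (L/R per hop): 33.1333, 2.58182, 0.192077, 94.6667 μs; sum = 130.574 μs.
Propagation delays (d/s per hop): 193.333, 1142.86, 15000, 5166.67 μs; sum = 21502.9 μs.
End-to-end = 21630 μs.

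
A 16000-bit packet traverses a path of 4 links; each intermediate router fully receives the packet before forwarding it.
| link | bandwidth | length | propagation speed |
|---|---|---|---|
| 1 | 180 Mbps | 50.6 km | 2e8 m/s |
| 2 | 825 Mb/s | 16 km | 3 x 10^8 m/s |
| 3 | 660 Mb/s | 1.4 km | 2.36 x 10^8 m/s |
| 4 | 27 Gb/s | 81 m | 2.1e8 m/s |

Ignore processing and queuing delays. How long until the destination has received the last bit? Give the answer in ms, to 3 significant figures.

0.446 ms

Transmission delays (L/R per hop): 0.0888889, 0.0193939, 0.0242424, 0.000592593 ms; sum = 0.133118 ms.
Propagation delays (d/s per hop): 0.253, 0.0533333, 0.0059322, 0.000385714 ms; sum = 0.312651 ms.
End-to-end = 0.446 ms.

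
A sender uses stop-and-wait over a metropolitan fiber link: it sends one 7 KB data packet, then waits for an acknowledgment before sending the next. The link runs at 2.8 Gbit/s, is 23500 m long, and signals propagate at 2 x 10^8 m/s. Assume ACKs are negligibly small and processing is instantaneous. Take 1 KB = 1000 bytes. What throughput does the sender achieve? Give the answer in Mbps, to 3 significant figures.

220 Mbps

t_tx = L/R = 56000/2800000000 = 2e-05 s.
t_prop = 23500/200000000 = 0.0001175 s; RTT = 0.000235 s.
Cycle = t_tx + RTT = 0.000255 s.
Throughput = L / cycle = 56000 / 0.000255 = 220 Mbps.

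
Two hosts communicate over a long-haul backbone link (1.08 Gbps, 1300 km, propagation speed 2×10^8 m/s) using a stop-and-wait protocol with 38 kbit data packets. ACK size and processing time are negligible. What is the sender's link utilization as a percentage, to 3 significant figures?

t_tx = L/R = 38000/1080000000 = 3.51852e-05 s.
t_prop = 1300000/200000000 = 0.0065 s; RTT = 0.013 s.
Cycle = t_tx + RTT = 0.0130352 s.
Utilization = t_tx / cycle = 3.51852e-05/0.0130352 = 0.270 %.

0.270 %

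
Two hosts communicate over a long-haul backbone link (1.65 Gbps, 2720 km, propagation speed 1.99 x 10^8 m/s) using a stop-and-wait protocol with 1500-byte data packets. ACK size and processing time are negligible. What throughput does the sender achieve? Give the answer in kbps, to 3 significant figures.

439 kbps

t_tx = L/R = 12000/1650000000 = 7.27273e-06 s.
t_prop = 2720000/199000000 = 0.0136683 s; RTT = 0.0273367 s.
Cycle = t_tx + RTT = 0.027344 s.
Throughput = L / cycle = 12000 / 0.027344 = 439 kbps.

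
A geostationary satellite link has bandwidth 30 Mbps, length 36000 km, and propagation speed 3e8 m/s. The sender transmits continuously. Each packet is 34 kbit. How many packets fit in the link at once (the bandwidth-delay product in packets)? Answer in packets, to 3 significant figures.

106 packets

Propagation delay = 36000000 / 300000000 = 0.12 s.
BDP = R × t_prop = 30000000 × 0.12 = 3600000 bits.
In packets of 34000 bits: 106 packets.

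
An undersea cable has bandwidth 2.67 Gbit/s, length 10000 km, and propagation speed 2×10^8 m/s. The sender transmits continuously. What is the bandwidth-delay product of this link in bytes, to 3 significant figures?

16700000 bytes

Propagation delay = 10000000 / 200000000 = 0.05 s.
BDP = R × t_prop = 2670000000 × 0.05 = 133500000 bits.
In bytes: 133500000/8 = 16700000 bytes.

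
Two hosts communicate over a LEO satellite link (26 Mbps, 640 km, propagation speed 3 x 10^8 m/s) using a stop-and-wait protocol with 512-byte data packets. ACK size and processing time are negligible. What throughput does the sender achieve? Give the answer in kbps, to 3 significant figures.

t_tx = L/R = 4096/26000000 = 0.000157538 s.
t_prop = 640000/300000000 = 0.00213333 s; RTT = 0.00426667 s.
Cycle = t_tx + RTT = 0.00442421 s.
Throughput = L / cycle = 4096 / 0.00442421 = 926 kbps.

926 kbps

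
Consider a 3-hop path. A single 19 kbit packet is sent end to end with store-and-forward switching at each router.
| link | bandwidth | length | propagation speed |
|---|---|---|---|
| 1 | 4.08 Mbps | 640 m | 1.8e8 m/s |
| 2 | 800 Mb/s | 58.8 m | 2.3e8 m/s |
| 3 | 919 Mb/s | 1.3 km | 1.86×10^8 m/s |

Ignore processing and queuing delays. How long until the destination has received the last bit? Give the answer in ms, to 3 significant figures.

4.71 ms

L = 19000 bits.
Transmission delays (L/R per hop): 4.65686, 0.02375, 0.0206746 ms; sum = 4.70129 ms.
Propagation delays (d/s per hop): 0.00355556, 0.000255652, 0.00698925 ms; sum = 0.0108005 ms.
End-to-end = 4.71 ms.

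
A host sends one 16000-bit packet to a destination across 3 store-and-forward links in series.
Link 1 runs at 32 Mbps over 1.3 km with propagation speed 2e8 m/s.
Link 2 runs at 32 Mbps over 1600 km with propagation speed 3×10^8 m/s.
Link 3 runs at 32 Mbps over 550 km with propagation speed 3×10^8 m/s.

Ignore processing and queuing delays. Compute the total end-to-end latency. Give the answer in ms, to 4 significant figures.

8.673 ms

Transmission delay per hop = L/R = 16000/32000000 = 0.5 ms; 3 hops → 1.5 ms.
Propagation delays (d/s per hop): 0.0065, 5.33333, 1.83333 ms; sum = 7.17317 ms.
End-to-end = 8.673 ms.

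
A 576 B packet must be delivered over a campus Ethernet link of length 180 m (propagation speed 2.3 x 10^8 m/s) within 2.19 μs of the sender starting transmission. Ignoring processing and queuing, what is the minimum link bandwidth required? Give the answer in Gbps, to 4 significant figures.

3.274 Gbps

L = 4608 bits.
Propagation delay = 180 / 2.3e+08 = 0.782609 μs.
Transmission budget = 2.19 − 0.782609 = 1.40739 μs.
R ≥ L / t_tx = 4608 bits / 1.40739e-06 s = 3.274 Gbps.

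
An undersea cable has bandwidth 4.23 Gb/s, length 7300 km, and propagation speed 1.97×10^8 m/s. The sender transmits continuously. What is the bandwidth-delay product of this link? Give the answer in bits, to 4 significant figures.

Propagation delay = 7300000 / 197000000 = 0.0370558 s.
BDP = R × t_prop = 4.23e+09 × 0.0370558 = 156746000 bits.

156700000 bits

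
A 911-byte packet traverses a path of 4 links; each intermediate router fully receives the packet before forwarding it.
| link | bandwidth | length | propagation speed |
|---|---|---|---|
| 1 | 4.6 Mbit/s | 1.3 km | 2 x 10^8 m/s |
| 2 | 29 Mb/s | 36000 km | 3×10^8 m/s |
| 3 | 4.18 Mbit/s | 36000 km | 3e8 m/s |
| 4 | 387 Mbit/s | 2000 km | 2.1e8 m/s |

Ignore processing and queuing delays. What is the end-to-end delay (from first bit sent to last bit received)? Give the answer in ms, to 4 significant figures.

L = 911 × 8 = 7288 bits.
Transmission delays (L/R per hop): 1.58435, 0.25131, 1.74354, 0.018832 ms; sum = 3.59803 ms.
Propagation delays (d/s per hop): 0.0065, 120, 120, 9.52381 ms; sum = 249.53 ms.
End-to-end = 253.1 ms.

253.1 ms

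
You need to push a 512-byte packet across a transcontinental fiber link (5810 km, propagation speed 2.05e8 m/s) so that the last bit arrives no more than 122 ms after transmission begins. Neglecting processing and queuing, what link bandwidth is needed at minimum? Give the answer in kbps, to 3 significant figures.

43.7 kbps

L = 4096 bits.
Propagation delay = 5810000 / 2.05e+08 = 28.3415 ms.
Transmission budget = 122 − 28.3415 = 93.6585 ms.
R ≥ L / t_tx = 4096 bits / 0.0936585 s = 43.7 kbps.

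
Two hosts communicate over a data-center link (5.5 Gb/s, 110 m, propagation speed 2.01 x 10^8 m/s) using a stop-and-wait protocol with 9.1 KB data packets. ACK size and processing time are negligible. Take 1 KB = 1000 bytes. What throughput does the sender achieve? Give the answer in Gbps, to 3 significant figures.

t_tx = L/R = 72800/5500000000 = 1.32364e-05 s.
t_prop = 110/2.01e+08 = 5.47264e-07 s; RTT = 1.09453e-06 s.
Cycle = t_tx + RTT = 1.43309e-05 s.
Throughput = L / cycle = 72800 / 1.43309e-05 = 5.08 Gbps.

5.08 Gbps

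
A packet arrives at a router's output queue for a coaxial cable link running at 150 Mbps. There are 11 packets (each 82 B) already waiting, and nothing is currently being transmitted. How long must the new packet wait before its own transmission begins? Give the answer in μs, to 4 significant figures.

48.11 μs

Each queued packet: L/R = 656/150000000 = 4.37333 μs.
11 queued → 48.1067 μs.
Queuing delay = 48.11 μs.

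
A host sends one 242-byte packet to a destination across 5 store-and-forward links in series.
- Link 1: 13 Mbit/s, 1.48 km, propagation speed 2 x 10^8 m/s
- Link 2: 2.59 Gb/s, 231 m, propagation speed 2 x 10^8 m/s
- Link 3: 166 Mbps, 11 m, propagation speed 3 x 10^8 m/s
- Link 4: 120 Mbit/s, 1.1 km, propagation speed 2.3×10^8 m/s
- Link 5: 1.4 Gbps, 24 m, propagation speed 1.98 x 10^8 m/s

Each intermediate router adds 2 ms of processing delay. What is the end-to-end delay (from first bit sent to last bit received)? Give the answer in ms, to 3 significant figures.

L = 242 × 8 = 1936 bits.
Transmission delays (L/R per hop): 0.148923, 0.00074749, 0.0116627, 0.0161333, 0.00138286 ms; sum = 0.178849 ms.
Propagation delays (d/s per hop): 0.0074, 0.001155, 3.66667e-05, 0.00478261, 0.000121212 ms; sum = 0.0134955 ms.
Processing at 4 router(s): 4 × 2 ms = 8 ms.
End-to-end = 8.19 ms.

8.19 ms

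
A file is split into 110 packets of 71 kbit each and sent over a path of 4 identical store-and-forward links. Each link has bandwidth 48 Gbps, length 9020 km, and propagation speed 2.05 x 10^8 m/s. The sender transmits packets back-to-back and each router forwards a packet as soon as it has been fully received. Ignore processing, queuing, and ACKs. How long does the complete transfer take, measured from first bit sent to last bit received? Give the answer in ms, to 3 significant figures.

176 ms

Per-hop transmission t_tx = L/R = 71000/48000000000 = 0.00147917 ms.
Per-hop propagation t_prop = 9020000/2.05e+08 = 44 ms.
Pipeline fill: first packet needs 4·t_tx to clear all hops; remaining 109 packets each add one t_tx.
Total = (4+110-1)·t_tx + 4·t_prop = 113·0.00147917 + 4·44 = 176 ms.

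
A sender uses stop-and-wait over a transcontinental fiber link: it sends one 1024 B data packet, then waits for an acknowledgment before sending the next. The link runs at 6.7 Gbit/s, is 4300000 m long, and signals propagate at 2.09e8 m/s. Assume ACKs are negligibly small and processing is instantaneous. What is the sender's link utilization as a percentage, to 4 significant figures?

0.002971 %

t_tx = L/R = 8192/6700000000 = 1.22269e-06 s.
t_prop = 4300000/209000000 = 0.0205742 s; RTT = 0.0411483 s.
Cycle = t_tx + RTT = 0.0411495 s.
Utilization = t_tx / cycle = 1.22269e-06/0.0411495 = 0.002971 %.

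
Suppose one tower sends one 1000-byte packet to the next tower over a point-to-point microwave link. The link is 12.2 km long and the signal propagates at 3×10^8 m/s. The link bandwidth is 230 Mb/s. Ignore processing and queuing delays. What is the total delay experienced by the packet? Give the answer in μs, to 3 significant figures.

L = 1000 × 8 = 8000 bits.
Transmission delay = L/R = 8000 / 230000000 = 34.7826 μs.
Propagation delay = d/s = 12200 m / 300000000 m/s = 40.6667 μs.
Total = 75.4 μs.

75.4 μs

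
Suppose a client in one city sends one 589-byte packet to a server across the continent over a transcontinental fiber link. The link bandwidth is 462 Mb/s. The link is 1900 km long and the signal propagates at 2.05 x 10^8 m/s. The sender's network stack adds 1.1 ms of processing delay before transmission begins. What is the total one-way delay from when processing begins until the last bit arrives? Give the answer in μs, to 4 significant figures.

L = 589 × 8 = 4712 bits.
Transmission delay = L/R = 4712 / 462000000 = 10.1991 μs.
Propagation delay = d/s = 1900000 m / 2.05e+08 m/s = 9268.29 μs.
Plus processing delay 1.1 ms = 1100 μs.
Total = 10380 μs.

10380 μs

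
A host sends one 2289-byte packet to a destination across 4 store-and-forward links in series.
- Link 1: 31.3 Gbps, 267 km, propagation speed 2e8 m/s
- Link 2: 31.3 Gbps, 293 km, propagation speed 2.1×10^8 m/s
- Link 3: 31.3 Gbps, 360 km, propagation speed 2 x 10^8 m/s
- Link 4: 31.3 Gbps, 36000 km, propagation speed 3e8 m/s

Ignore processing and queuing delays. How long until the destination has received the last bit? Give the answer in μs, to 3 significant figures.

125000 μs

L = 2289 × 8 = 18312 bits.
Transmission delay per hop = L/R = 18312/31300000000 = 0.585048 μs; 4 hops → 2.34019 μs.
Propagation delays (d/s per hop): 1335, 1395.24, 1800, 120000 μs; sum = 124530 μs.
End-to-end = 125000 μs.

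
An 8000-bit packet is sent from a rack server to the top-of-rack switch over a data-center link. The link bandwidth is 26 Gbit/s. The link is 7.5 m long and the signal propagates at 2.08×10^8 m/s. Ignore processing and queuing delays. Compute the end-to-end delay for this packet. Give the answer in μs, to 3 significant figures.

Transmission delay = L/R = 8000 / 26000000000 = 0.307692 μs.
Propagation delay = d/s = 7.5 m / 208000000 m/s = 0.0360577 μs.
Total = 0.344 μs.

0.344 μs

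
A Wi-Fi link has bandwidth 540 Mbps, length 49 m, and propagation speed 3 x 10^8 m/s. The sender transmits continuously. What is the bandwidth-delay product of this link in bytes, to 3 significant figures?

11.0 bytes

Propagation delay = 49 / 300000000 = 1.63333e-07 s.
BDP = R × t_prop = 540000000 × 1.63333e-07 = 88.2 bits.
In bytes: 88.2/8 = 11.0 bytes.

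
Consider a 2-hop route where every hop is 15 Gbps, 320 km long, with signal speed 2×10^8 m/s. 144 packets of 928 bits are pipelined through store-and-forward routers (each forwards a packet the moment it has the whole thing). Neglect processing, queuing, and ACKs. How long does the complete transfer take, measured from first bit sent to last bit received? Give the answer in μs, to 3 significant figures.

Per-hop transmission t_tx = L/R = 928/15000000000 = 0.0618667 μs.
Per-hop propagation t_prop = 320000/200000000 = 1600 μs.
Pipeline fill: first packet needs 2·t_tx to clear all hops; remaining 143 packets each add one t_tx.
Total = (2+144-1)·t_tx + 2·t_prop = 145·0.0618667 + 2·1600 = 3210 μs.

3210 μs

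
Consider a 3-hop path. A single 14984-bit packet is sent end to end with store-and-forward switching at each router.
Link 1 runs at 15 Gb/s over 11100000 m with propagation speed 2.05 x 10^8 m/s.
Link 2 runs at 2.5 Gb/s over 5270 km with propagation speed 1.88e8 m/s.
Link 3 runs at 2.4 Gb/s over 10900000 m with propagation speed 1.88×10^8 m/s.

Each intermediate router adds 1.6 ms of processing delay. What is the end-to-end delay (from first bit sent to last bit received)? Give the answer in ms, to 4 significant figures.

Transmission delays (L/R per hop): 0.000998933, 0.0059936, 0.00624333 ms; sum = 0.0132359 ms.
Propagation delays (d/s per hop): 54.1463, 28.0319, 57.9787 ms; sum = 140.157 ms.
Processing at 2 router(s): 2 × 1.6 ms = 3.2 ms.
End-to-end = 143.4 ms.

143.4 ms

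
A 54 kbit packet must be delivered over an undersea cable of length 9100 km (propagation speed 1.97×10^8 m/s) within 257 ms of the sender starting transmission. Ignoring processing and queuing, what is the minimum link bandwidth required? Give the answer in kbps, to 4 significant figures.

Propagation delay = 9100000 / 197000000 = 46.1929 ms.
Transmission budget = 257 − 46.1929 = 210.807 ms.
R ≥ L / t_tx = 54000 bits / 0.210807 s = 256.2 kbps.

256.2 kbps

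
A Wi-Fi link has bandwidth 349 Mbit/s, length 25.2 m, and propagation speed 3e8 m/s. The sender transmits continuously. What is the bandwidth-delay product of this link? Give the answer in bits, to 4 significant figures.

29.32 bits

Propagation delay = 25.2 / 300000000 = 8.4e-08 s.
BDP = R × t_prop = 349000000 × 8.4e-08 = 29.316 bits.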